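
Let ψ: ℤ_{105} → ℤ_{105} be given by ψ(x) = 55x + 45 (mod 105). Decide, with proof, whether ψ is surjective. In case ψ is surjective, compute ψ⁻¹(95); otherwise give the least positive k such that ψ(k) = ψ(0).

Since gcd(55, 105) = 5, we have 55x ≡ 0 (mod 5) for all x, so ψ(x) ≡ 0 (mod 5).
But 1 ≢ 0 (mod 5), so 1 ∈ ℤ_{105} has no preimage. Hence ψ is not surjective.
Since ψ is not surjective, we find the least positive k with ψ(k) = ψ(0): this means 55k ≡ 0 (mod 105), i.e. 105 ∣ 55k. Since gcd(55, 105) = 5, dividing through by 5 this holds exactly when 21 ∣ 11k, and as gcd(11, 21) = 1, exactly when 21 ∣ k.
The smallest positive such k is 21.

21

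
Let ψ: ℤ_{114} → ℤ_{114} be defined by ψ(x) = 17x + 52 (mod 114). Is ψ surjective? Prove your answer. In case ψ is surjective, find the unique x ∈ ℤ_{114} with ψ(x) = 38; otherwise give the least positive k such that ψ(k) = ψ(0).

Recall: surjectivity means every element of the codomain has a preimage under ψ.
Since gcd(17, 114) = 1, 17 is invertible modulo 114. Euclid's algorithm: 114 = 6·17 + 12, 17 = 1·12 + 5, 12 = 2·5 + 2, 5 = 2·2 + 1; back-substituting gives 1 = 47·17 − 7·114, so 17⁻¹ ≡ 47 (mod 114).
For any y ∈ ℤ_{114}, x = 47(y − 52) mod 114 satisfies ψ(x) = 17·47(y − 52) + 52 ≡ y (since 17·47 ≡ 1 mod 114). So every y has a preimage.
Therefore ψ is surjective.
Since ψ is surjective, we find ψ⁻¹(38): we need 17x ≡ 38 − 52 ≡ 100 (mod 114). Using 17⁻¹ = 47: x ≡ 47·100 = 4700 = 41·114 + 26, so x = 26.
Check: ψ(26) = 17·26 + 52 = 494 = 4·114 + 38 ≡ 38 (mod 114).

26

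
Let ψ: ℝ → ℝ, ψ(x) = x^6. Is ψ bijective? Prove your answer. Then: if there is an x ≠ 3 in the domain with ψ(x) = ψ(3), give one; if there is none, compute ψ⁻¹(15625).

-3

ψ(3) = 729 = (−3)^6 = ψ(−3) (since 6 is even), with 3 ≠ −3. So ψ is not injective, hence not bijective.
For the follow-up, such an x exists: taking x = −3 ∈ ℝ gives ψ(−3) = 729 = ψ(3) with −3 ≠ 3.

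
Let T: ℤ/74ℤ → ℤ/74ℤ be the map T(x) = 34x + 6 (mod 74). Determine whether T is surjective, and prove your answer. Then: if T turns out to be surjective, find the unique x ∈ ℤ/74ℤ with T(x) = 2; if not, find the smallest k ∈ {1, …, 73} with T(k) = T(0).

Since gcd(34, 74) = 2, we have 34x ≡ 0 (mod 2) for all x, so T(x) ≡ 0 (mod 2).
But 1 ≢ 0 (mod 2), so 1 ∈ ℤ/74ℤ has no preimage. Thus T is not surjective.
Since T is not surjective, we find the least positive k with T(k) = T(0): this means 34k ≡ 0 (mod 74), i.e. 74 ∣ 34k. Since gcd(34, 74) = 2, dividing through by 2 this holds exactly when 37 ∣ 17k, and as gcd(17, 37) = 1, exactly when 37 ∣ k.
The smallest positive such k is 37.

37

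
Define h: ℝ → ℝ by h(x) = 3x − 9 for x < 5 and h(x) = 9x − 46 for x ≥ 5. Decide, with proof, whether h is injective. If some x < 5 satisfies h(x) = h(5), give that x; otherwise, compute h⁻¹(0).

8/3

Both pieces are strictly increasing (slopes 3 and 9), so each is injective on its own interval.
The left piece maps (−∞, 5) onto (−∞, 6); the right piece maps [5, ∞) onto [−1, ∞).
These images overlap. In particular h(5) = −1 (right piece), and solving 3x − 9 = −1 on the left piece gives x = 8/3 < 5.
So h(8/3) = h(5) with 8/3 ≠ 5, and h is not injective. This x = 8/3 is the requested value below 5.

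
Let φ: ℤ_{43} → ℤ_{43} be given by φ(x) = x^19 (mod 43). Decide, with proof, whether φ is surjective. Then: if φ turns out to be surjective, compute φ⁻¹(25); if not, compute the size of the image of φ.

Since 43 is prime, the nonzero elements of ℤ_{43} form a cyclic group of order 42.
As gcd(19, 42) = 1, raising to the 19th power is a bijection on this group: if x_1^19 ≡ x_2^19 then (x_1x_2^{−1})^19 = 1, and the only element of order dividing gcd(19, 42) = 1 is 1, so x_1 = x_2.
With φ(0) = 0 this makes φ injective on all of ℤ_{43}, hence bijective (finite equal-size domain and codomain). In particular φ is surjective.
Since φ is surjective, we find the preimage of 25. The inverse of x ↦ x^19 on (ℤ_{43})^× is x ↦ x^31, because 19·31 = 589 = 14·42 + 1 ≡ 1 (mod 42) and x^{42} = 1 for x ≠ 0 (Fermat). So φ⁻¹(25) = 25^31 mod 43.
Repeated squaring mod 43: 25^1 ≡ 25, 25^2 ≡ 25² = 625 ≡ 23, 25^4 ≡ 23² = 529 ≡ 13, 25^8 ≡ 13² = 169 ≡ 40, 25^16 ≡ 40² = 1600 ≡ 9. Since 31 = 16 + 8 + 4 + 2 + 1, 25^31 ≡ 9·40·13·23·25: 9·40 = 360 ≡ 16, then 16·13 = 208 ≡ 36, then 36·23 = 828 ≡ 11, then 11·25 = 275 ≡ 17. So 25^31 ≡ 17 (mod 43).
Hence φ⁻¹(25) = 17.

17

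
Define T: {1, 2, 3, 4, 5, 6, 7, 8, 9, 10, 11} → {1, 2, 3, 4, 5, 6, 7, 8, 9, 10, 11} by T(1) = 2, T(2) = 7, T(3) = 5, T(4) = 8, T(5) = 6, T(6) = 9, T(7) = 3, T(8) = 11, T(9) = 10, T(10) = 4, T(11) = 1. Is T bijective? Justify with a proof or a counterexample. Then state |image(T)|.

The values 2, 7, 5, 8, 6, 9, 3, 11, 10, 4, 1 are a permutation of {1, 2, 3, 4, 5, 6, 7, 8, 9, 10, 11}: each element appears exactly once.
So T is injective and surjective, hence bijective.
The image of T is {1, 2, 3, 4, 5, 6, 7, 8, 9, 10, 11}, which has 11 elements.

11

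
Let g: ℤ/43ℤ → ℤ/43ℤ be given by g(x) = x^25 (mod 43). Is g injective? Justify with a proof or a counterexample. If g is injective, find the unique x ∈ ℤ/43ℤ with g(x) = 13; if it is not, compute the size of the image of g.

Since 43 is prime, the nonzero elements of ℤ/43ℤ form a cyclic group of order 42.
As gcd(25, 42) = 1, raising to the 25th power is a bijection on this group: if u^25 ≡ v^25 then (uv^{−1})^25 = 1, and the only element of order dividing gcd(25, 42) = 1 is 1, so u = v.
With g(0) = 0 this makes g injective on all of ℤ/43ℤ, hence bijective (finite equal-size domain and codomain). In particular g is injective.
Since g is injective, we find the preimage of 13. The inverse of x ↦ x^25 on (ℤ/43ℤ)^× is x ↦ x^37, because 25·37 = 925 = 22·42 + 1 ≡ 1 (mod 42) and x^{42} = 1 for x ≠ 0 (Fermat). So g⁻¹(13) = 13^37 mod 43.
Repeated squaring mod 43: 13^1 ≡ 13, 13^2 ≡ 13² = 169 ≡ 40, 13^4 ≡ 40² = 1600 ≡ 9, 13^8 ≡ 9² = 81 ≡ 38, 13^16 ≡ 38² = 1444 ≡ 25, 13^32 ≡ 25² = 625 ≡ 23. Since 37 = 32 + 4 + 1, 13^37 ≡ 23·9·13: 23·9 = 207 ≡ 35, then 35·13 = 455 ≡ 25. So 13^37 ≡ 25 (mod 43).
Hence g⁻¹(13) = 25.

25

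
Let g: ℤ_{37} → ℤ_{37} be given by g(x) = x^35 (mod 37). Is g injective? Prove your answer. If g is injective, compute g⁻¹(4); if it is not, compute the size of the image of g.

28

Since 37 is prime, the nonzero elements of ℤ_{37} form a cyclic group of order 36.
As gcd(35, 36) = 1, raising to the 35th power is a bijection on this group: if a^35 ≡ b^35 then (ab^{−1})^35 = 1, and the only element of order dividing gcd(35, 36) = 1 is 1, so a = b.
With g(0) = 0 this makes g injective on all of ℤ_{37}, hence bijective (finite equal-size domain and codomain). In particular g is injective.
Since g is injective, we find the preimage of 4. The inverse of x ↦ x^35 on (ℤ_{37})^× is x ↦ x^35, because 35·35 = 1225 = 34·36 + 1 ≡ 1 (mod 36) and x^{36} = 1 for x ≠ 0 (Fermat). So g⁻¹(4) = 4^35 mod 37.
Repeated squaring mod 37: 4^1 ≡ 4, 4^2 ≡ 4² = 16, 4^4 ≡ 16² = 256 ≡ 34, 4^8 ≡ 34² = 1156 ≡ 9, 4^16 ≡ 9² = 81 ≡ 7, 4^32 ≡ 7² = 49 ≡ 12. Since 35 = 32 + 2 + 1, 4^35 ≡ 12·16·4: 12·16 = 192 ≡ 7, then 7·4 = 28. So 4^35 ≡ 28 (mod 37).
Hence g⁻¹(4) = 28.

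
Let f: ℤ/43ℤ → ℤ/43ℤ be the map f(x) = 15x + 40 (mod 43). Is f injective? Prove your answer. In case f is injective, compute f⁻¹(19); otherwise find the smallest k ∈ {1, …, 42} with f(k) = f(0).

33

By definition, f is injective when f(u) = f(v) forces u = v.
If f(u) = f(v), then 15u ≡ 15v (mod 43). Because gcd(15, 43) = 1, we may cancel 15 to get u ≡ v (mod 43).
Therefore f is injective.
We now compute 15⁻¹ mod 43 explicitly. Euclid's algorithm: 43 = 2·15 + 13, 15 = 1·13 + 2, 13 = 6·2 + 1; back-substituting gives 1 = 23·15 − 8·43, so 15⁻¹ ≡ 23 (mod 43).
Since f is injective, we find f⁻¹(19): we need 15x ≡ 19 − 40 ≡ 22 (mod 43). Using 15⁻¹ = 23: x ≡ 23·22 = 506 = 11·43 + 33, so x = 33.
Check: f(33) = 15·33 + 40 = 535 = 12·43 + 19 ≡ 19 (mod 43).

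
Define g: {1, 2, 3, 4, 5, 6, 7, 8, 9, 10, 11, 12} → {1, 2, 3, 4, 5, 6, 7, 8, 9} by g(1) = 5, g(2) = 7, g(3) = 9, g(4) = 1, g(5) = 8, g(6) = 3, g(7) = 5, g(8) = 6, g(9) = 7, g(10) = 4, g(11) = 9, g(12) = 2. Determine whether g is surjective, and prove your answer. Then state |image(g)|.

Every element of the codomain has a preimage: 1 = g(4), 2 = g(12), 3 = g(6), 4 = g(10), 5 = g(1), 6 = g(8), 7 = g(2), 8 = g(5), 9 = g(3).
Hence g is surjective.
The image of g is {1, 2, 3, 4, 5, 6, 7, 8, 9}, which has 9 elements.

9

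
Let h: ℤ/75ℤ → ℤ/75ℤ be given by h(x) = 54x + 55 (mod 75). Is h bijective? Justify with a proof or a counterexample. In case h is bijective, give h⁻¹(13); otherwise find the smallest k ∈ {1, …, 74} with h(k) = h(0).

Recall: injectivity means: for all u, v in the domain, h(u) = h(v) implies u = v.
We have gcd(54, 75) = 3 > 1. Taking u = 0 and v = 25: h(0) = 55 and h(25) = 54·25 + 55 = 1405 ≡ 55 (mod 75).
So h(0) = h(25) while 0 ≠ 25, thus h is not injective, hence not bijective.
Since h is not bijective, we find the least positive k with h(k) = h(0): this means 54k ≡ 0 (mod 75), i.e. 75 ∣ 54k. Since gcd(54, 75) = 3, dividing through by 3 this holds exactly when 25 ∣ 18k, and as gcd(18, 25) = 1, exactly when 25 ∣ k.
The smallest positive such k is 25.

25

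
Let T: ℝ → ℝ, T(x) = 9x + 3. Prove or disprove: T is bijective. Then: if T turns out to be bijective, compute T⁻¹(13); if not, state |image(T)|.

10/9

Suppose T(u) = T(v). Then 9u + 3 = 9v + 3, thus 9u = 9v, so u = v.
For any y ∈ ℝ, x = (y − 3)/9 satisfies T(x) = y.
Therefore T is bijective.
Since T is bijective, we compute T⁻¹(13) = (13 − 3)/9 = 10/9.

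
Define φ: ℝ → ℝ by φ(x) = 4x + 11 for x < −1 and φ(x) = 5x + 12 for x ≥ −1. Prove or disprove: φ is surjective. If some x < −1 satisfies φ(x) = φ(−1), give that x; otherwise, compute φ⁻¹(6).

Both pieces are strictly increasing (slopes 4 and 5), so each is injective on its own interval.
The left piece maps (−∞, −1) onto (−∞, 7); the right piece maps [−1, ∞) onto [7, ∞).
These images together cover ℝ, so φ is surjective.
Because the two images are disjoint, no x < −1 has φ(x) = φ(−1), so we compute φ⁻¹(6): 6 lies in (−∞, 7), so solve 4x + 11 = 6: x = (6 − 11)/4 = −5/4.

-5/4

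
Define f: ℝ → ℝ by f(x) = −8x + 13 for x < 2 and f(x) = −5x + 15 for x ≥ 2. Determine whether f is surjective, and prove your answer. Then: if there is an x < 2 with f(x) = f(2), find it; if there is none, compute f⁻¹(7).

1

Both pieces are strictly decreasing (slopes −8 and −5), so each is injective on its own interval.
The left piece maps (−∞, 2) onto (−3, ∞); the right piece maps [2, ∞) onto (−∞, 5].
The union (−3, ∞) ∪ (−∞, 5] covers ℝ, so f is surjective.
For the follow-up: the images overlap, so an x < 2 with f(x) = f(2) exists. f(2) = 5; solving −8x + 13 = 5 for x < 2 gives x = (5 − 13)/(−8) = 1.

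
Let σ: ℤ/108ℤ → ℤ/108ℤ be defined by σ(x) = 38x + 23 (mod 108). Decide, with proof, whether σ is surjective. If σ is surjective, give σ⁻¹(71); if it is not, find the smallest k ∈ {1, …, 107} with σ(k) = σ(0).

Since gcd(38, 108) = 2, we have 38x ≡ 0 (mod 2) for all x, so σ(x) ≡ 1 (mod 2).
But 0 ≢ 1 (mod 2), so 0 ∈ ℤ/108ℤ has no preimage. So σ is not surjective.
Since σ is not surjective, we find the least positive k with σ(k) = σ(0): this means 38k ≡ 0 (mod 108), i.e. 108 ∣ 38k. Since gcd(38, 108) = 2, dividing through by 2 this holds exactly when 54 ∣ 19k, and as gcd(19, 54) = 1, exactly when 54 ∣ k.
The smallest positive such k is 54.

54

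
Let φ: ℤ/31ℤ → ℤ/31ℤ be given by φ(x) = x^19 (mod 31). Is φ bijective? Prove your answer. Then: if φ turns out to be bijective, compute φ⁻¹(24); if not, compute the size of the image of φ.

Since 31 is prime, the nonzero elements of ℤ/31ℤ form a cyclic group of order 30.
As gcd(19, 30) = 1, raising to the 19th power is a bijection on this group: if u^19 ≡ v^19 then (uv^{−1})^19 = 1, and the only element of order dividing gcd(19, 30) = 1 is 1, so u = v.
With φ(0) = 0 this makes φ injective on all of ℤ/31ℤ, hence bijective (finite equal-size domain and codomain). In particular φ is bijective.
Since φ is bijective, we find the preimage of 24. The inverse of x ↦ x^19 on (ℤ/31ℤ)^× is x ↦ x^19, because 19·19 = 361 = 12·30 + 1 ≡ 1 (mod 30) and x^{30} = 1 for x ≠ 0 (Fermat). So φ⁻¹(24) = 24^19 mod 31.
Repeated squaring mod 31: 24^1 ≡ 24, 24^2 ≡ 24² = 576 ≡ 18, 24^4 ≡ 18² = 324 ≡ 14, 24^8 ≡ 14² = 196 ≡ 10, 24^16 ≡ 10² = 100 ≡ 7. Since 19 = 16 + 2 + 1, 24^19 ≡ 7·18·24: 7·18 = 126 ≡ 2, then 2·24 = 48 ≡ 17. So 24^19 ≡ 17 (mod 31).
Hence φ⁻¹(24) = 17.

17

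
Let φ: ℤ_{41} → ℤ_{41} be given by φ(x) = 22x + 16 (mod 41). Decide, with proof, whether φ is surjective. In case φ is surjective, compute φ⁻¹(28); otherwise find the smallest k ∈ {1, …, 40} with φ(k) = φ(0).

Since gcd(22, 41) = 1, 22 is invertible modulo 41. Euclid's algorithm: 41 = 1·22 + 19, 22 = 1·19 + 3, 19 = 6·3 + 1; back-substituting gives 1 = 28·22 − 15·41, so 22⁻¹ ≡ 28 (mod 41).
Then y ↦ 28(y − 16) is a two-sided inverse to φ, so every y ∈ ℤ_{41} has a preimage.
So φ is surjective.
Since φ is surjective, we find φ⁻¹(28): we need 22x ≡ 28 − 16 ≡ 12 (mod 41). Using 22⁻¹ = 28: x ≡ 28·12 = 336 = 8·41 + 8, so x = 8.
Check: φ(8) = 22·8 + 16 = 192 = 4·41 + 28 ≡ 28 (mod 41).

8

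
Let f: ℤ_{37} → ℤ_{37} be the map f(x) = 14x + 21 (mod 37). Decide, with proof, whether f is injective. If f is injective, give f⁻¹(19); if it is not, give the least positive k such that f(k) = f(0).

21

Suppose f(u) = f(v) in ℤ_{37}. Then 14u + 21 ≡ 14v + 21 (mod 37), thus 14(u − v) ≡ 0 (mod 37).
Since gcd(14, 37) = 1, 14 is invertible modulo 37, therefore u − v ≡ 0 (mod 37), i.e. u = v.
Therefore f is injective.
We now compute 14⁻¹ mod 37 explicitly. Euclid's algorithm: 37 = 2·14 + 9, 14 = 1·9 + 5, 9 = 1·5 + 4, 5 = 1·4 + 1; back-substituting gives 1 = 8·14 − 3·37, so 14⁻¹ ≡ 8 (mod 37).
Since f is injective, we find f⁻¹(19): we need 14x ≡ 19 − 21 ≡ 35 (mod 37). Using 14⁻¹ = 8: x ≡ 8·35 = 280 = 7·37 + 21, so x = 21.
Check: f(21) = 14·21 + 21 = 315 = 8·37 + 19 ≡ 19 (mod 37).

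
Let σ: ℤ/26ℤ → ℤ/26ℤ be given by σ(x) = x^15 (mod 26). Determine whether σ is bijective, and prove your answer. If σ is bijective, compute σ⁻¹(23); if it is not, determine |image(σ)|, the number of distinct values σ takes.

10

σ(1) = 1^15 = 1.
σ(3): Repeated squaring mod 26: 3^1 ≡ 3, 3^2 ≡ 3² = 9, 3^4 ≡ 9² = 81 ≡ 3, 3^8 ≡ 3² = 9. Since 15 = 8 + 4 + 2 + 1, 3^15 ≡ 9·3·9·3: 9·3 = 27 ≡ 1, then 1·9 = 9, then 9·3 = 27 ≡ 1. So 3^15 ≡ 1 (mod 26).
So σ(1) = σ(3) = 1 while 1 ≠ 3, hence σ is not injective, hence not bijective.
Since σ is not bijective, we determine |image(σ)|. Computing x^15 mod 26 for each x (by repeated squaring, reducing mod 26 at every step), the values σ(0), σ(1), …, σ(25) are: 0, 1, 8, 1, 12, 21, 8, 5, 18, 1, 12, 5, 12, 13, 14, 21, 14, 25, 8, 21, 18, 5, 14, 25, 18, 25.
The distinct values are {0, 1, 5, 8, 12, 13, 14, 18, 21, 25}; there are 10 of them.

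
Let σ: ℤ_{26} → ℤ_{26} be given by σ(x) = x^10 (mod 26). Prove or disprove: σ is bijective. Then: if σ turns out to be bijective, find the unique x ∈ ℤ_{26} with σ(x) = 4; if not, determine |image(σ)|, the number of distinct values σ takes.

14

σ(12): Repeated squaring mod 26: 12^1 ≡ 12, 12^2 ≡ 12² = 144 ≡ 14, 12^4 ≡ 14² = 196 ≡ 14, 12^8 ≡ 14² = 196 ≡ 14. Since 10 = 8 + 2, 12^10 ≡ 14·14: 14·14 = 196 ≡ 14. So 12^10 ≡ 14 (mod 26).
σ(14): Repeated squaring mod 26: 14^1 ≡ 14, 14^2 ≡ 14² = 196 ≡ 14, 14^4 ≡ 14² = 196 ≡ 14, 14^8 ≡ 14² = 196 ≡ 14. Since 10 = 8 + 2, 14^10 ≡ 14·14: 14·14 = 196 ≡ 14. So 14^10 ≡ 14 (mod 26).
So σ(12) = σ(14) = 14 while 12 ≠ 14, so σ is not injective, hence not bijective.
Since σ is not bijective, we determine |image(σ)|. Computing x^10 mod 26 for each x (by repeated squaring, reducing mod 26 at every step), the values σ(0), σ(1), …, σ(25) are: 0, 1, 10, 3, 22, 25, 4, 17, 12, 9, 16, 23, 14, 13, 14, 23, 16, 9, 12, 17, 4, 25, 22, 3, 10, 1.
The distinct values are {0, 1, 3, 4, 9, 10, 12, 13, 14, 16, 17, 22, 23, 25}; there are 14 of them.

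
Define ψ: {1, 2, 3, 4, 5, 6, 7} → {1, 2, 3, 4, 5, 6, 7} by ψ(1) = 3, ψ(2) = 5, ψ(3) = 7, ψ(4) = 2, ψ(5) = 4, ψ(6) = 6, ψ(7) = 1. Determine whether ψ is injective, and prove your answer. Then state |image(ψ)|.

The values ψ(1), …, ψ(7) are 3, 5, 7, 2, 4, 6, 1 — all distinct.
So ψ(x_1) = ψ(x_2) only when x_1 = x_2, and ψ is injective.
The image of ψ is {1, 2, 3, 4, 5, 6, 7}, which has 7 elements.

7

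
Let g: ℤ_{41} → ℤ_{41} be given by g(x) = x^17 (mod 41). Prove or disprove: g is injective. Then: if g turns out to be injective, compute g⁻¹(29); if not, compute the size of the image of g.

13

Since 41 is prime, the nonzero elements of ℤ_{41} form a cyclic group of order 40.
As gcd(17, 40) = 1, raising to the 17th power is a bijection on this group: if x_1^17 ≡ x_2^17 then (x_1x_2^{−1})^17 = 1, and the only element of order dividing gcd(17, 40) = 1 is 1, so x_1 = x_2.
With g(0) = 0 this makes g injective on all of ℤ_{41}, hence bijective (finite equal-size domain and codomain). In particular g is injective.
Since g is injective, we find the preimage of 29. The inverse of x ↦ x^17 on (ℤ_{41})^× is x ↦ x^33, because 17·33 = 561 = 14·40 + 1 ≡ 1 (mod 40) and x^{40} = 1 for x ≠ 0 (Fermat). So g⁻¹(29) = 29^33 mod 41.
Repeated squaring mod 41: 29^1 ≡ 29, 29^2 ≡ 29² = 841 ≡ 21, 29^4 ≡ 21² = 441 ≡ 31, 29^8 ≡ 31² = 961 ≡ 18, 29^16 ≡ 18² = 324 ≡ 37, 29^32 ≡ 37² = 1369 ≡ 16. Since 33 = 32 + 1, 29^33 ≡ 16·29: 16·29 = 464 ≡ 13. So 29^33 ≡ 13 (mod 41).
Hence g⁻¹(29) = 13.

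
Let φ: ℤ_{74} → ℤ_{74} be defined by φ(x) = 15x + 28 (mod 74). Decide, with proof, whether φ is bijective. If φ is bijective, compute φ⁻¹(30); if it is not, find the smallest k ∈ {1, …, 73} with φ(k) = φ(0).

10

If φ(a) = φ(b), then 15a ≡ 15b (mod 74). Because gcd(15, 74) = 1, we may cancel 15 to get a ≡ b (mod 74).
We now compute 15⁻¹ mod 74 explicitly. Euclid's algorithm: 74 = 4·15 + 14, 15 = 1·14 + 1; back-substituting gives 1 = 5·15 − 1·74, so 15⁻¹ ≡ 5 (mod 74).
Then y ↦ 5(y − 28) is a two-sided inverse to φ, so every y ∈ ℤ_{74} has a preimage.
Hence φ is bijective.
Since φ is bijective, we compute φ⁻¹(30): solve 15x + 28 ≡ 30 (mod 74), i.e. 15x ≡ 2 (mod 74).
Multiplying by 15⁻¹ = 5 gives x ≡ 5·2 = 10 ≡ 10 (mod 74).
Check: φ(10) = 15·10 + 28 = 178 = 2·74 + 30 ≡ 30 (mod 74).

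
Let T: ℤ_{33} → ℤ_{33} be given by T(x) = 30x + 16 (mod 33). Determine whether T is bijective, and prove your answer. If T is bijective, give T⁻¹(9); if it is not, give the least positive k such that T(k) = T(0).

By definition, T is injective when T(x_1) = T(x_2) forces x_1 = x_2.
We have gcd(30, 33) = 3 > 1. Taking x_1 = 0 and x_2 = 11: T(0) = 16 and T(11) = 30·11 + 16 = 346 ≡ 16 (mod 33).
So T(0) = T(11) while 0 ≠ 11, hence T is not injective, hence not bijective.
Since T is not bijective, we find the least positive k with T(k) = T(0): this means 30k ≡ 0 (mod 33), i.e. 33 ∣ 30k. Since gcd(30, 33) = 3, dividing through by 3 this holds exactly when 11 ∣ 10k, and as gcd(10, 11) = 1, exactly when 11 ∣ k.
The smallest positive such k is 11.

11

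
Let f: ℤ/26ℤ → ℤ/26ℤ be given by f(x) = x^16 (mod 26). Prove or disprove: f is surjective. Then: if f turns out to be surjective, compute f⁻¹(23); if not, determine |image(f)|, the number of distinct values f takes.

f(1) = 1^16 = 1.
f(5): Repeated squaring mod 26: 5^1 ≡ 5, 5^2 ≡ 5² = 25, 5^4 ≡ 25² = 625 ≡ 1, 5^8 ≡ 1² = 1, 5^16 ≡ 1² = 1. So 5^16 ≡ 1 (mod 26).
So f(1) = f(5) = 1 while 1 ≠ 5, thus f is not injective.
A non-injective map from the 26-element set ℤ/26ℤ to itself takes at most 25 distinct values, so it cannot be surjective. Therefore f is not surjective.
Since f is not surjective, we determine |image(f)|. Computing x^16 mod 26 for each x (by repeated squaring, reducing mod 26 at every step), the values f(0), f(1), …, f(25) are: 0, 1, 16, 3, 22, 1, 22, 9, 14, 9, 16, 3, 14, 13, 14, 3, 16, 9, 14, 9, 22, 1, 22, 3, 16, 1.
The distinct values are {0, 1, 3, 9, 13, 14, 16, 22}; there are 8 of them.

8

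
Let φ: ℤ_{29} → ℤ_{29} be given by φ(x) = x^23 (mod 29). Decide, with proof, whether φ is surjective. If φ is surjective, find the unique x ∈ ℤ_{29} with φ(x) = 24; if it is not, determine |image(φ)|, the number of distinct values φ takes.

Since 29 is prime, the nonzero elements of ℤ_{29} form a cyclic group of order 28.
As gcd(23, 28) = 1, raising to the 23rd power is a bijection on this group: if x_1^23 ≡ x_2^23 then (x_1x_2^{−1})^23 = 1, and the only element of order dividing gcd(23, 28) = 1 is 1, so x_1 = x_2.
With φ(0) = 0 this makes φ injective on all of ℤ_{29}, hence bijective (finite equal-size domain and codomain). In particular φ is surjective.
Since φ is surjective, we find the preimage of 24. The inverse of x ↦ x^23 on (ℤ_{29})^× is x ↦ x^11, because 23·11 = 253 = 9·28 + 1 ≡ 1 (mod 28) and x^{28} = 1 for x ≠ 0 (Fermat). So φ⁻¹(24) = 24^11 mod 29.
Repeated squaring mod 29: 24^1 ≡ 24, 24^2 ≡ 24² = 576 ≡ 25, 24^4 ≡ 25² = 625 ≡ 16, 24^8 ≡ 16² = 256 ≡ 24. Since 11 = 8 + 2 + 1, 24^11 ≡ 24·25·24: 24·25 = 600 ≡ 20, then 20·24 = 480 ≡ 16. So 24^11 ≡ 16 (mod 29).
Hence φ⁻¹(24) = 16.

16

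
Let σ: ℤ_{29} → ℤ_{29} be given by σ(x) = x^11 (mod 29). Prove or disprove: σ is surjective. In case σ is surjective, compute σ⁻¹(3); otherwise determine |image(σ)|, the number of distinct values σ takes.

Since 29 is prime, the nonzero elements of ℤ_{29} form a cyclic group of order 28.
As gcd(11, 28) = 1, raising to the 11th power is a bijection on this group: if a^11 ≡ b^11 then (ab^{−1})^11 = 1, and the only element of order dividing gcd(11, 28) = 1 is 1, so a = b.
With σ(0) = 0 this makes σ injective on all of ℤ_{29}, hence bijective (finite equal-size domain and codomain). In particular σ is surjective.
Since σ is surjective, we find the preimage of 3. The inverse of x ↦ x^11 on (ℤ_{29})^× is x ↦ x^23, because 11·23 = 253 = 9·28 + 1 ≡ 1 (mod 28) and x^{28} = 1 for x ≠ 0 (Fermat). So σ⁻¹(3) = 3^23 mod 29.
Repeated squaring mod 29: 3^1 ≡ 3, 3^2 ≡ 3² = 9, 3^4 ≡ 9² = 81 ≡ 23, 3^8 ≡ 23² = 529 ≡ 7, 3^16 ≡ 7² = 49 ≡ 20. Since 23 = 16 + 4 + 2 + 1, 3^23 ≡ 20·23·9·3: 20·23 = 460 ≡ 25, then 25·9 = 225 ≡ 22, then 22·3 = 66 ≡ 8. So 3^23 ≡ 8 (mod 29).
Hence σ⁻¹(3) = 8.

8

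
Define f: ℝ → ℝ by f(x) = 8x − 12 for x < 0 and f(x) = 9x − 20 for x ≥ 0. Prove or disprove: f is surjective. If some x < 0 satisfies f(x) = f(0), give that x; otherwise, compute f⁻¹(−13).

Both pieces are strictly increasing (slopes 8 and 9), so each is injective on its own interval.
The left piece maps (−∞, 0) onto (−∞, −12); the right piece maps [0, ∞) onto [−20, ∞).
The union (−∞, −12) ∪ [−20, ∞) covers ℝ, so f is surjective.
For the follow-up: the images overlap, so an x < 0 with f(x) = f(0) exists. f(0) = −20; solving 8x − 12 = −20 for x < 0 gives x = (−20 + 12)/8 = −1.

-1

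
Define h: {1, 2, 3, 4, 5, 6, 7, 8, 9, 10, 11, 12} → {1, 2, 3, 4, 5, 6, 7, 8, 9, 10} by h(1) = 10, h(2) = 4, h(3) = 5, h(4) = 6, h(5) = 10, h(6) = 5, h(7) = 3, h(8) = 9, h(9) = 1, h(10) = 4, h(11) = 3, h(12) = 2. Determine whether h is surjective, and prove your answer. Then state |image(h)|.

8

No element maps to 7, so h is not surjective.
The image of h is {1, 2, 3, 4, 5, 6, 9, 10}, which has 8 elements.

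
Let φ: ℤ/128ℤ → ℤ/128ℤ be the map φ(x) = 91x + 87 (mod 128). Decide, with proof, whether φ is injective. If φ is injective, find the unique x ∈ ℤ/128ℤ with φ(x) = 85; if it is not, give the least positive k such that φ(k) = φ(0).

90

If φ(a) = φ(b), then 91a ≡ 91b (mod 128). Because gcd(91, 128) = 1, we may cancel 91 to get a ≡ b (mod 128).
Thus φ is injective.
We now compute 91⁻¹ mod 128 explicitly. Euclid's algorithm: 128 = 1·91 + 37, 91 = 2·37 + 17, 37 = 2·17 + 3, 17 = 5·3 + 2, 3 = 1·2 + 1; back-substituting gives 1 = 83·91 − 59·128, so 91⁻¹ ≡ 83 (mod 128).
Since φ is injective, we compute φ⁻¹(85): solve 91x + 87 ≡ 85 (mod 128), i.e. 91x ≡ 126 (mod 128).
Multiplying by 91⁻¹ = 83 gives x ≡ 83·126 = 10458 = 81·128 + 90 ≡ 90 (mod 128).
Check: φ(90) = 91·90 + 87 = 8277 = 64·128 + 85 ≡ 85 (mod 128).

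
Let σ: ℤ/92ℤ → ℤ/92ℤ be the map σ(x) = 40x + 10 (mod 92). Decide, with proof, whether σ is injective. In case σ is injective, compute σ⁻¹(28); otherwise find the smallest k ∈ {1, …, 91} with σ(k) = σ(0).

23

We have gcd(40, 92) = 4 > 1. Taking x_1 = 0 and x_2 = 23: σ(0) = 10 and σ(23) = 40·23 + 10 = 930 ≡ 10 (mod 92).
So σ(0) = σ(23) while 0 ≠ 23, therefore σ is not injective.
Since σ is not injective, we find the least positive k with σ(k) = σ(0): this means 40k ≡ 0 (mod 92), i.e. 92 ∣ 40k. Since gcd(40, 92) = 4, dividing through by 4 this holds exactly when 23 ∣ 10k, and as gcd(10, 23) = 1, exactly when 23 ∣ k.
The smallest positive such k is 23.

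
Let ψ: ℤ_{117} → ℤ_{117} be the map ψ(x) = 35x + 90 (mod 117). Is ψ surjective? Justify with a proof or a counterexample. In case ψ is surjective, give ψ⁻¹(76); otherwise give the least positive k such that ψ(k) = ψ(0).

By definition, surjectivity means every element of the codomain has a preimage under ψ.
Since gcd(35, 117) = 1, 35 is invertible modulo 117. Euclid's algorithm: 117 = 3·35 + 12, 35 = 2·12 + 11, 12 = 1·11 + 1; back-substituting gives 1 = 107·35 − 32·117, so 35⁻¹ ≡ 107 (mod 117).
For any y ∈ ℤ_{117}, x = 107(y − 90) mod 117 satisfies ψ(x) = 35·107(y − 90) + 90 ≡ y (since 35·107 ≡ 1 mod 117). So every y has a preimage.
Thus ψ is surjective.
Since ψ is surjective, we find ψ⁻¹(76): we need 35x ≡ 76 − 90 ≡ 103 (mod 117). Using 35⁻¹ = 107: x ≡ 107·103 = 11021 = 94·117 + 23, so x = 23.
Check: ψ(23) = 35·23 + 90 = 895 = 7·117 + 76 ≡ 76 (mod 117).

23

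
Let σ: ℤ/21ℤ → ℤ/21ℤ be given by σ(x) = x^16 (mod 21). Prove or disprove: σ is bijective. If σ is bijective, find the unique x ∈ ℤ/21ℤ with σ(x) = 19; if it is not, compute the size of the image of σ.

8

σ(2): Repeated squaring mod 21: 2^1 ≡ 2, 2^2 ≡ 2² = 4, 2^4 ≡ 4² = 16, 2^8 ≡ 16² = 256 ≡ 4, 2^16 ≡ 4² = 16. So 2^16 ≡ 16 (mod 21).
σ(5): Repeated squaring mod 21: 5^1 ≡ 5, 5^2 ≡ 5² = 25 ≡ 4, 5^4 ≡ 4² = 16, 5^8 ≡ 16² = 256 ≡ 4, 5^16 ≡ 4² = 16. So 5^16 ≡ 16 (mod 21).
So σ(2) = σ(5) = 16 while 2 ≠ 5, therefore σ is not injective, hence not bijective.
Since σ is not bijective, we determine |image(σ)|. Computing x^16 mod 21 for each x (by repeated squaring, reducing mod 21 at every step), the values σ(0), σ(1), …, σ(20) are: 0, 1, 16, 18, 4, 16, 15, 7, 1, 9, 4, 4, 9, 1, 7, 15, 16, 4, 18, 16, 1.
The distinct values are {0, 1, 4, 7, 9, 15, 16, 18}; there are 8 of them.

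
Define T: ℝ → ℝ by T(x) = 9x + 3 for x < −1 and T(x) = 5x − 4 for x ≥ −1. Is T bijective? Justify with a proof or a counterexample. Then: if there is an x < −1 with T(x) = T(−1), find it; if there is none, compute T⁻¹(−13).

-4/3

Both pieces are strictly increasing (slopes 9 and 5), so each is injective on its own interval.
The left piece maps (−∞, −1) onto (−∞, −6); the right piece maps [−1, ∞) onto [−9, ∞).
These images overlap. In particular T(−1) = −9 (right piece), and solving 9x + 3 = −9 on the left piece gives x = −4/3 < −1.
So T(−4/3) = T(−1) with −4/3 ≠ −1, and T is not injective, hence not bijective. This x = −4/3 is the requested value below −1.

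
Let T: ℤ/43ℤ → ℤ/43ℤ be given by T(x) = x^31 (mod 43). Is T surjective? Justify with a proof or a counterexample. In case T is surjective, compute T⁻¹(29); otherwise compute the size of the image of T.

34

Since 43 is prime, the nonzero elements of ℤ/43ℤ form a cyclic group of order 42.
As gcd(31, 42) = 1, raising to the 31st power is a bijection on this group: if a^31 ≡ b^31 then (ab^{−1})^31 = 1, and the only element of order dividing gcd(31, 42) = 1 is 1, so a = b.
With T(0) = 0 this makes T injective on all of ℤ/43ℤ, hence bijective (finite equal-size domain and codomain). In particular T is surjective.
Since T is surjective, we find the preimage of 29. The inverse of x ↦ x^31 on (ℤ/43ℤ)^× is x ↦ x^19, because 31·19 = 589 = 14·42 + 1 ≡ 1 (mod 42) and x^{42} = 1 for x ≠ 0 (Fermat). So T⁻¹(29) = 29^19 mod 43.
Repeated squaring mod 43: 29^1 ≡ 29, 29^2 ≡ 29² = 841 ≡ 24, 29^4 ≡ 24² = 576 ≡ 17, 29^8 ≡ 17² = 289 ≡ 31, 29^16 ≡ 31² = 961 ≡ 15. Since 19 = 16 + 2 + 1, 29^19 ≡ 15·24·29: 15·24 = 360 ≡ 16, then 16·29 = 464 ≡ 34. So 29^19 ≡ 34 (mod 43).
Hence T⁻¹(29) = 34.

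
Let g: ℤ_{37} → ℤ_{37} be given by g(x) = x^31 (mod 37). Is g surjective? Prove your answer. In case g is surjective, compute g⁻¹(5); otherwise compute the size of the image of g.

Since 37 is prime, the nonzero elements of ℤ_{37} form a cyclic group of order 36.
As gcd(31, 36) = 1, raising to the 31st power is a bijection on this group: if s^31 ≡ t^31 then (st^{−1})^31 = 1, and the only element of order dividing gcd(31, 36) = 1 is 1, so s = t.
With g(0) = 0 this makes g injective on all of ℤ_{37}, hence bijective (finite equal-size domain and codomain). In particular g is surjective.
Since g is surjective, we find the preimage of 5. The inverse of x ↦ x^31 on (ℤ_{37})^× is x ↦ x^7, because 31·7 = 217 = 6·36 + 1 ≡ 1 (mod 36) and x^{36} = 1 for x ≠ 0 (Fermat). So g⁻¹(5) = 5^7 mod 37.
Repeated squaring mod 37: 5^1 ≡ 5, 5^2 ≡ 5² = 25, 5^4 ≡ 25² = 625 ≡ 33. Since 7 = 4 + 2 + 1, 5^7 ≡ 33·25·5: 33·25 = 825 ≡ 11, then 11·5 = 55 ≡ 18. So 5^7 ≡ 18 (mod 37).
Hence g⁻¹(5) = 18.

18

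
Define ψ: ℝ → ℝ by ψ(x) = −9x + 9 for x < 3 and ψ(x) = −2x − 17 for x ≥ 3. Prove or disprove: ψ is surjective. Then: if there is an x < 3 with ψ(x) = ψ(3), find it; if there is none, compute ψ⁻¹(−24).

7/2

Both pieces are strictly decreasing (slopes −9 and −2), so each is injective on its own interval.
The left piece maps (−∞, 3) onto (−18, ∞); the right piece maps [3, ∞) onto (−∞, −23].
The union (−18, ∞) ∪ (−∞, −23] omits the interval between −18 and −23; in particular −18 has no preimage. So ψ is not surjective.
Because the two images are disjoint, no x < 3 has ψ(x) = ψ(3), so we compute ψ⁻¹(−24): −24 lies in (−∞, −23], so solve −2x − 17 = −24: x = (−24 + 17)/(−2) = 7/2.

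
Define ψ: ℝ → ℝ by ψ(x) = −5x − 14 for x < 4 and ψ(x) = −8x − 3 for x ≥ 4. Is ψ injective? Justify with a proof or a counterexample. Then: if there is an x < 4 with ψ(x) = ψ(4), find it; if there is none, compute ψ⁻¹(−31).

17/5

Both pieces are strictly decreasing (slopes −5 and −8), so each is injective on its own interval.
The left piece maps (−∞, 4) onto (−34, ∞); the right piece maps [4, ∞) onto (−∞, −35].
These images are disjoint, so no value is attained by both pieces. Hence ψ is injective.
Because the two images are disjoint, no x < 4 has ψ(x) = ψ(4), so we compute ψ⁻¹(−31): −31 lies in (−34, ∞), so solve −5x − 14 = −31: x = (−31 + 14)/(−5) = 17/5.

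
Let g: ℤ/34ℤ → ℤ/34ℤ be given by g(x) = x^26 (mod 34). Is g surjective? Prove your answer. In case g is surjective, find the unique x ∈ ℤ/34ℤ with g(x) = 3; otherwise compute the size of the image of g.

18

g(16): Repeated squaring mod 34: 16^1 ≡ 16, 16^2 ≡ 16² = 256 ≡ 18, 16^4 ≡ 18² = 324 ≡ 18, 16^8 ≡ 18² = 324 ≡ 18, 16^16 ≡ 18² = 324 ≡ 18. Since 26 = 16 + 8 + 2, 16^26 ≡ 18·18·18: 18·18 = 324 ≡ 18, then 18·18 = 324 ≡ 18. So 16^26 ≡ 18 (mod 34).
g(18): Repeated squaring mod 34: 18^1 ≡ 18, 18^2 ≡ 18² = 324 ≡ 18, 18^4 ≡ 18² = 324 ≡ 18, 18^8 ≡ 18² = 324 ≡ 18, 18^16 ≡ 18² = 324 ≡ 18. Since 26 = 16 + 8 + 2, 18^26 ≡ 18·18·18: 18·18 = 324 ≡ 18, then 18·18 = 324 ≡ 18. So 18^26 ≡ 18 (mod 34).
So g(16) = g(18) = 18 while 16 ≠ 18, so g is not injective.
A non-injective map from the 34-element set ℤ/34ℤ to itself takes at most 33 distinct values, so it cannot be surjective. Hence g is not surjective.
Since g is not surjective, we determine |image(g)|. Computing x^26 mod 34 for each x (by repeated squaring, reducing mod 34 at every step), the values g(0), g(1), …, g(33) are: 0, 1, 4, 25, 16, 9, 32, 19, 30, 13, 2, 15, 26, 33, 8, 21, 18, 17, 18, 21, 8, 33, 26, 15, 2, 13, 30, 19, 32, 9, 16, 25, 4, 1.
The distinct values are {0, 1, 2, 4, 8, 9, 13, 15, 16, 17, 18, 19, 21, 25, 26, 30, 32, 33}; there are 18 of them.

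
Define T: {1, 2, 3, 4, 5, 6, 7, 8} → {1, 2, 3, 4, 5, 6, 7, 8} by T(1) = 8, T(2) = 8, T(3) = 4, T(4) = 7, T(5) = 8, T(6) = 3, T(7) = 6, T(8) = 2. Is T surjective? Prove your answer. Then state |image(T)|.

6

No element maps to 1, so T is not surjective.
The image of T is {2, 3, 4, 6, 7, 8}, which has 6 elements.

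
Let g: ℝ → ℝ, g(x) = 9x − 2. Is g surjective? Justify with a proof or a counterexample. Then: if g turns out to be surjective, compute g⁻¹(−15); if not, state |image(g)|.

-13/9

For any y ∈ ℝ, x = (y + 2)/9 satisfies g(x) = y.
So g is surjective.
Since g is surjective, we compute g⁻¹(−15) = (−15 + 2)/9 = −13/9.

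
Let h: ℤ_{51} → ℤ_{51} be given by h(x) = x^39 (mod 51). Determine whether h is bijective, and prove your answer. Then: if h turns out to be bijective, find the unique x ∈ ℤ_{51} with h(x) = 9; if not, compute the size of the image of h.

Computing x^39 mod 51 for each x (by repeated squaring, reducing mod 51 at every step), the values h(0), h(1), …, h(50) are: 0, 1, 26, 45, 13, 44, 48, 46, 32, 36, 22, 20, 24, 4, 23, 42, 16, 17, 18, 43, 11, 30, 10, 14, 12, 49, 2, 39, 37, 41, 21, 40, 8, 33, 34, 35, 9, 28, 47, 27, 31, 29, 15, 19, 5, 3, 7, 38, 6, 25, 50.
Every element of ℤ_{51} appears exactly once in this list, so h is a bijection, and in particular bijective.
Since h is bijective, we read off the preimage of 9 from the same table: h(36) = 9, so h⁻¹(9) = 36.

36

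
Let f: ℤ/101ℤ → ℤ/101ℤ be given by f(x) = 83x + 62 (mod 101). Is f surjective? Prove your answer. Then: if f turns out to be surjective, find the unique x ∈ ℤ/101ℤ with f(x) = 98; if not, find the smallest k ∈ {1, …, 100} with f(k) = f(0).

99

Recall that f is surjective if every y in the codomain equals f(x) for some x in the domain.
Since gcd(83, 101) = 1, 83 is invertible modulo 101. Euclid's algorithm: 101 = 1·83 + 18, 83 = 4·18 + 11, 18 = 1·11 + 7, 11 = 1·7 + 4, 7 = 1·4 + 3, 4 = 1·3 + 1; back-substituting gives 1 = 28·83 − 23·101, so 83⁻¹ ≡ 28 (mod 101).
Then y ↦ 28(y − 62) is a two-sided inverse to f, so every y ∈ ℤ/101ℤ has a preimage.
Hence f is surjective.
Since f is surjective, we find f⁻¹(98): we need 83x ≡ 98 − 62 ≡ 36 (mod 101). Using 83⁻¹ = 28: x ≡ 28·36 = 1008 = 9·101 + 99, so x = 99.
Check: f(99) = 83·99 + 62 = 8279 = 81·101 + 98 ≡ 98 (mod 101).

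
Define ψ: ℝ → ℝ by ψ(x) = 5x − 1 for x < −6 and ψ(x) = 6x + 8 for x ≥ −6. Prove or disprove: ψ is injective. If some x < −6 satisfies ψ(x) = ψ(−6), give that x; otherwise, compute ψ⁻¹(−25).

-11/2

Both pieces are strictly increasing (slopes 5 and 6), so each is injective on its own interval.
The left piece maps (−∞, −6) onto (−∞, −31); the right piece maps [−6, ∞) onto [−28, ∞).
These images are disjoint, so no value is attained by both pieces. So ψ is injective.
Because the two images are disjoint, no x < −6 has ψ(x) = ψ(−6), so we compute ψ⁻¹(−25): −25 lies in [−28, ∞), so solve 6x + 8 = −25: x = (−25 − 8)/6 = −11/2.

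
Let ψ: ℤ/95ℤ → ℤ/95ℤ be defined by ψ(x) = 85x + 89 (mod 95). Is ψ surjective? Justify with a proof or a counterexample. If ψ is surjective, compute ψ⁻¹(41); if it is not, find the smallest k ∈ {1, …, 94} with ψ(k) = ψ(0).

Since gcd(85, 95) = 5, we have 85x ≡ 0 (mod 5) for all x, so ψ(x) ≡ 4 (mod 5).
But 0 ≢ 4 (mod 5), so 0 ∈ ℤ/95ℤ has no preimage. So ψ is not surjective.
Since ψ is not surjective, we find the least positive k with ψ(k) = ψ(0): this means 85k ≡ 0 (mod 95), i.e. 95 ∣ 85k. Since gcd(85, 95) = 5, dividing through by 5 this holds exactly when 19 ∣ 17k, and as gcd(17, 19) = 1, exactly when 19 ∣ k.
The smallest positive such k is 19.

19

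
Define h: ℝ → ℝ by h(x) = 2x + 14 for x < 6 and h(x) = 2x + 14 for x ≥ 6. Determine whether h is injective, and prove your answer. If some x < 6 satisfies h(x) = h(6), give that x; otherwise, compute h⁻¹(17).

3/2

Both pieces are strictly increasing (slopes 2 and 2), so each is injective on its own interval.
The left piece maps (−∞, 6) onto (−∞, 26); the right piece maps [6, ∞) onto [26, ∞).
These images are disjoint, so no value is attained by both pieces. Thus h is injective.
Because the two images are disjoint, no x < 6 has h(x) = h(6), so we compute h⁻¹(17): 17 lies in (−∞, 26), so solve 2x + 14 = 17: x = (17 − 14)/2 = 3/2.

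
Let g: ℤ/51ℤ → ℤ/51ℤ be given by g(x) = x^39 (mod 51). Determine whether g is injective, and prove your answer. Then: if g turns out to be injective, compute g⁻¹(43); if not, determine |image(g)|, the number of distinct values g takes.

Computing x^39 mod 51 for each x (by repeated squaring, reducing mod 51 at every step), the values g(0), g(1), …, g(50) are: 0, 1, 26, 45, 13, 44, 48, 46, 32, 36, 22, 20, 24, 4, 23, 42, 16, 17, 18, 43, 11, 30, 10, 14, 12, 49, 2, 39, 37, 41, 21, 40, 8, 33, 34, 35, 9, 28, 47, 27, 31, 29, 15, 19, 5, 3, 7, 38, 6, 25, 50.
Every element of ℤ/51ℤ appears exactly once in this list, so g is a bijection, and in particular injective.
Since g is injective, we read off the preimage of 43 from the same table: g(19) = 43, so g⁻¹(43) = 19.

19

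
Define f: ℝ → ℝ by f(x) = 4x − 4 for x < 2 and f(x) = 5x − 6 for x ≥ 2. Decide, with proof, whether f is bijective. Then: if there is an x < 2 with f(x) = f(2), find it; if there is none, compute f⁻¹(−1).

3/4

Both pieces are strictly increasing (slopes 4 and 5), so each is injective on its own interval.
The left piece maps (−∞, 2) onto (−∞, 4); the right piece maps [2, ∞) onto [4, ∞).
Since 4 = 4, the images partition ℝ: f is injective and surjective, hence bijective.
Because the two images are disjoint, no x < 2 has f(x) = f(2), so we compute f⁻¹(−1): −1 lies in (−∞, 4), so solve 4x − 4 = −1: x = (−1 + 4)/4 = 3/4.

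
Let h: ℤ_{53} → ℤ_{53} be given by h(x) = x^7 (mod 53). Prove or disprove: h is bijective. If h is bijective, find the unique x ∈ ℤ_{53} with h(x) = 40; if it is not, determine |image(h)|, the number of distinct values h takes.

43

Since 53 is prime, the nonzero elements of ℤ_{53} form a cyclic group of order 52.
As gcd(7, 52) = 1, raising to the 7th power is a bijection on this group: if a^7 ≡ b^7 then (ab^{−1})^7 = 1, and the only element of order dividing gcd(7, 52) = 1 is 1, so a = b.
With h(0) = 0 this makes h injective on all of ℤ_{53}, hence bijective (finite equal-size domain and codomain). In particular h is bijective.
Since h is bijective, we find the preimage of 40. The inverse of x ↦ x^7 on (ℤ_{53})^× is x ↦ x^15, because 7·15 = 105 = 2·52 + 1 ≡ 1 (mod 52) and x^{52} = 1 for x ≠ 0 (Fermat). So h⁻¹(40) = 40^15 mod 53.
Repeated squaring mod 53: 40^1 ≡ 40, 40^2 ≡ 40² = 1600 ≡ 10, 40^4 ≡ 10² = 100 ≡ 47, 40^8 ≡ 47² = 2209 ≡ 36. Since 15 = 8 + 4 + 2 + 1, 40^15 ≡ 36·47·10·40: 36·47 = 1692 ≡ 49, then 49·10 = 490 ≡ 13, then 13·40 = 520 ≡ 43. So 40^15 ≡ 43 (mod 53).
Hence h⁻¹(40) = 43.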